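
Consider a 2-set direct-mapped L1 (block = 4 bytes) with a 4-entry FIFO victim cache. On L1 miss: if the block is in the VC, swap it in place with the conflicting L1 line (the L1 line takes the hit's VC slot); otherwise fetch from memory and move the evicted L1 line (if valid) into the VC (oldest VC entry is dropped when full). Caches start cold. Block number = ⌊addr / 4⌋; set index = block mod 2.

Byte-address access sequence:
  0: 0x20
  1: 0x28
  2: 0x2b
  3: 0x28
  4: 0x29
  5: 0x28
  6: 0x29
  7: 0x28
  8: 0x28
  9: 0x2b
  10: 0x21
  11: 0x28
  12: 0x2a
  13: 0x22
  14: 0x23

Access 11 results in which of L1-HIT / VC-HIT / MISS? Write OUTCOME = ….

OUTCOME = VC-HIT

0: 0x20 (blk 8, set 0) → MISS  vc=[]
1: 0x28 (blk 10, set 0) → MISS  vc=[8]
2: 0x2b (blk 10, set 0) → L1-HIT  vc=[8]
3: 0x28 (blk 10, set 0) → L1-HIT  vc=[8]
4: 0x29 (blk 10, set 0) → L1-HIT  vc=[8]
5: 0x28 (blk 10, set 0) → L1-HIT  vc=[8]
6: 0x29 (blk 10, set 0) → L1-HIT  vc=[8]
7: 0x28 (blk 10, set 0) → L1-HIT  vc=[8]
8: 0x28 (blk 10, set 0) → L1-HIT  vc=[8]
9: 0x2b (blk 10, set 0) → L1-HIT  vc=[8]
10: 0x21 (blk 8, set 0) → VC-HIT  vc=[10]
11: 0x28 (blk 10, set 0) → VC-HIT  vc=[8]
12: 0x2a (blk 10, set 0) → L1-HIT  vc=[8]
13: 0x22 (blk 8, set 0) → VC-HIT  vc=[10]
14: 0x23 (blk 8, set 0) → L1-HIT  vc=[10]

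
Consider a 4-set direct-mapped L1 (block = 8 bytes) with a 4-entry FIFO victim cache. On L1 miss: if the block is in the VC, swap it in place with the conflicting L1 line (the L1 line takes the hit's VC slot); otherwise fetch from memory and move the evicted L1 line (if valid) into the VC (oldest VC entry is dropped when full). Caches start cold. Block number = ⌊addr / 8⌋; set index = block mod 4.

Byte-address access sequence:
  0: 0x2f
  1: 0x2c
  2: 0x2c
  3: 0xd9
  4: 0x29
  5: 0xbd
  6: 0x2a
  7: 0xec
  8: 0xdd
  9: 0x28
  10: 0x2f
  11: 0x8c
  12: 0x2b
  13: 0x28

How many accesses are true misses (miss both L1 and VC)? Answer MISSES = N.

MISSES = 5

  [0] addr=0x2f blk=5 s=1: MISS | VC []
  [1] addr=0x2c blk=5 s=1: L1-HIT | VC []
  [2] addr=0x2c blk=5 s=1: L1-HIT | VC []
  [3] addr=0xd9 blk=27 s=3: MISS | VC []
  [4] addr=0x29 blk=5 s=1: L1-HIT | VC []
  [5] addr=0xbd blk=23 s=3: MISS | VC [27]
  [6] addr=0x2a blk=5 s=1: L1-HIT | VC [27]
  [7] addr=0xec blk=29 s=1: MISS | VC [27, 5]
  [8] addr=0xdd blk=27 s=3: VC-HIT | VC [23, 5]
  [9] addr=0x28 blk=5 s=1: VC-HIT | VC [23, 29]
  [10] addr=0x2f blk=5 s=1: L1-HIT | VC [23, 29]
  [11] addr=0x8c blk=17 s=1: MISS | VC [23, 29, 5]
  [12] addr=0x2b blk=5 s=1: VC-HIT | VC [23, 29, 17]
  [13] addr=0x28 blk=5 s=1: L1-HIT | VC [23, 29, 17]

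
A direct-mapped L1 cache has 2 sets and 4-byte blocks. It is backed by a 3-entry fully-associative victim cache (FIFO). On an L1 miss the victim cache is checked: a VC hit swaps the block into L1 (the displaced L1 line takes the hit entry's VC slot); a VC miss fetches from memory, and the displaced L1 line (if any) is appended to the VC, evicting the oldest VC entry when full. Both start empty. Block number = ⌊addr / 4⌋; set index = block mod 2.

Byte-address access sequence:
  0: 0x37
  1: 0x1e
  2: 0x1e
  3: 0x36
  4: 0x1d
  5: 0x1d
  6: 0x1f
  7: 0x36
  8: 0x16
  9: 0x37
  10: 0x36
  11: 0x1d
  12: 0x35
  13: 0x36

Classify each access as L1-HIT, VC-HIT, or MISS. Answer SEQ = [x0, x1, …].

0: 0x37 (blk 13, set 1) → MISS  vc=[]
1: 0x1e (blk 7, set 1) → MISS  vc=[13]
2: 0x1e (blk 7, set 1) → L1-HIT  vc=[13]
3: 0x36 (blk 13, set 1) → VC-HIT  vc=[7]
4: 0x1d (blk 7, set 1) → VC-HIT  vc=[13]
5: 0x1d (blk 7, set 1) → L1-HIT  vc=[13]
6: 0x1f (blk 7, set 1) → L1-HIT  vc=[13]
7: 0x36 (blk 13, set 1) → VC-HIT  vc=[7]
8: 0x16 (blk 5, set 1) → MISS  vc=[7, 13]
9: 0x37 (blk 13, set 1) → VC-HIT  vc=[7, 5]
10: 0x36 (blk 13, set 1) → L1-HIT  vc=[7, 5]
11: 0x1d (blk 7, set 1) → VC-HIT  vc=[13, 5]
12: 0x35 (blk 13, set 1) → VC-HIT  vc=[7, 5]
13: 0x36 (blk 13, set 1) → L1-HIT  vc=[7, 5]

SEQ = [MISS, MISS, L1-HIT, VC-HIT, VC-HIT, L1-HIT, L1-HIT, VC-HIT, MISS, VC-HIT, L1-HIT, VC-HIT, VC-HIT, L1-HIT]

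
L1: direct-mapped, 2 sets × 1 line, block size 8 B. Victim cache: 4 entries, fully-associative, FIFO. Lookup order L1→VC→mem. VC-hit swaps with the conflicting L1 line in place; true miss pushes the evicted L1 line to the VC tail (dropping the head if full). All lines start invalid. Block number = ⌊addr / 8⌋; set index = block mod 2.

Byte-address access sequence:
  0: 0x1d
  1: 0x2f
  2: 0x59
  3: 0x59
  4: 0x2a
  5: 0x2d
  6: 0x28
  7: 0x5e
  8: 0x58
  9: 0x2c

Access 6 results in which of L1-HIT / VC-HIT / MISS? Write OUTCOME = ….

  [0] addr=0x1d blk=3 s=1: MISS | VC []
  [1] addr=0x2f blk=5 s=1: MISS | VC [3]
  [2] addr=0x59 blk=11 s=1: MISS | VC [3, 5]
  [3] addr=0x59 blk=11 s=1: L1-HIT | VC [3, 5]
  [4] addr=0x2a blk=5 s=1: VC-HIT | VC [3, 11]
  [5] addr=0x2d blk=5 s=1: L1-HIT | VC [3, 11]
  [6] addr=0x28 blk=5 s=1: L1-HIT | VC [3, 11]
  [7] addr=0x5e blk=11 s=1: VC-HIT | VC [3, 5]
  [8] addr=0x58 blk=11 s=1: L1-HIT | VC [3, 5]
  [9] addr=0x2c blk=5 s=1: VC-HIT | VC [3, 11]

OUTCOME = L1-HIT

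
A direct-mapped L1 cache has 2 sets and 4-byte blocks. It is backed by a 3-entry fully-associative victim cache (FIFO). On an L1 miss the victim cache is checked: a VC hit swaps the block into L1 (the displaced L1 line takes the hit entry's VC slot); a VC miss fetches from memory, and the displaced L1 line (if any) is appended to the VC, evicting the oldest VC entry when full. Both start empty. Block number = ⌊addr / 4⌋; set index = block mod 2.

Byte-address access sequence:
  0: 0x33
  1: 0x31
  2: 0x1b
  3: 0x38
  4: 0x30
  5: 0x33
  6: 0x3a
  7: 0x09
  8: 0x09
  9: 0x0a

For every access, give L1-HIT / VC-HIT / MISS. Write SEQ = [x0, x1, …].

#0 0x33→b12/s0 MISS; vc=[]
#1 0x31→b12/s0 L1-HIT; vc=[]
#2 0x1b→b6/s0 MISS; vc=[12]
#3 0x38→b14/s0 MISS; vc=[12,6]
#4 0x30→b12/s0 VC-HIT; vc=[14,6]
#5 0x33→b12/s0 L1-HIT; vc=[14,6]
#6 0x3a→b14/s0 VC-HIT; vc=[12,6]
#7 0x9→b2/s0 MISS; vc=[12,6,14]
#8 0x9→b2/s0 L1-HIT; vc=[12,6,14]
#9 0xa→b2/s0 L1-HIT; vc=[12,6,14]

SEQ = [MISS, L1-HIT, MISS, MISS, VC-HIT, L1-HIT, VC-HIT, MISS, L1-HIT, L1-HIT]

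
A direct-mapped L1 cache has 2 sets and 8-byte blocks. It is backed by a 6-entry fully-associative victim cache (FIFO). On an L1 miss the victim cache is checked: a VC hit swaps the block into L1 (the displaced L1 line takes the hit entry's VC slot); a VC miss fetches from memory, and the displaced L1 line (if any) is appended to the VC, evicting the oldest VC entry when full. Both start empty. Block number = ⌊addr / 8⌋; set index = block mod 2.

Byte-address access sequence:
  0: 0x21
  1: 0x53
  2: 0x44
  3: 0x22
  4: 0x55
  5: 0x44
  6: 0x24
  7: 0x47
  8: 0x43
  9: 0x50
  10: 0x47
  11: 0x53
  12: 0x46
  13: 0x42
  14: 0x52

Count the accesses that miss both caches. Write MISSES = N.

MISSES = 3

#0 0x21→b4/s0 MISS; vc=[]
#1 0x53→b10/s0 MISS; vc=[4]
#2 0x44→b8/s0 MISS; vc=[4,10]
#3 0x22→b4/s0 VC-HIT; vc=[8,10]
#4 0x55→b10/s0 VC-HIT; vc=[8,4]
#5 0x44→b8/s0 VC-HIT; vc=[10,4]
#6 0x24→b4/s0 VC-HIT; vc=[10,8]
#7 0x47→b8/s0 VC-HIT; vc=[10,4]
#8 0x43→b8/s0 L1-HIT; vc=[10,4]
#9 0x50→b10/s0 VC-HIT; vc=[8,4]
#10 0x47→b8/s0 VC-HIT; vc=[10,4]
#11 0x53→b10/s0 VC-HIT; vc=[8,4]
#12 0x46→b8/s0 VC-HIT; vc=[10,4]
#13 0x42→b8/s0 L1-HIT; vc=[10,4]
#14 0x52→b10/s0 VC-HIT; vc=[8,4]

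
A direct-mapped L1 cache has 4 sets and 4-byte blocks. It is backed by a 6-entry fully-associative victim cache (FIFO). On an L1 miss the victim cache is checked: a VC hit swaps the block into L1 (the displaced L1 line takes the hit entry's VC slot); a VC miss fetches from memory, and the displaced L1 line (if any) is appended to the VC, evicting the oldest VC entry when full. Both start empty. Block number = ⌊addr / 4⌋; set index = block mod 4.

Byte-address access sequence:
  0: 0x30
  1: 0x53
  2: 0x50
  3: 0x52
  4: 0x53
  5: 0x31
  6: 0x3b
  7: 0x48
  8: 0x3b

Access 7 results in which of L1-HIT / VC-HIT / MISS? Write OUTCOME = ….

#0 0x30→b12/s0 MISS; vc=[]
#1 0x53→b20/s0 MISS; vc=[12]
#2 0x50→b20/s0 L1-HIT; vc=[12]
#3 0x52→b20/s0 L1-HIT; vc=[12]
#4 0x53→b20/s0 L1-HIT; vc=[12]
#5 0x31→b12/s0 VC-HIT; vc=[20]
#6 0x3b→b14/s2 MISS; vc=[20]
#7 0x48→b18/s2 MISS; vc=[20,14]
#8 0x3b→b14/s2 VC-HIT; vc=[20,18]

OUTCOME = MISS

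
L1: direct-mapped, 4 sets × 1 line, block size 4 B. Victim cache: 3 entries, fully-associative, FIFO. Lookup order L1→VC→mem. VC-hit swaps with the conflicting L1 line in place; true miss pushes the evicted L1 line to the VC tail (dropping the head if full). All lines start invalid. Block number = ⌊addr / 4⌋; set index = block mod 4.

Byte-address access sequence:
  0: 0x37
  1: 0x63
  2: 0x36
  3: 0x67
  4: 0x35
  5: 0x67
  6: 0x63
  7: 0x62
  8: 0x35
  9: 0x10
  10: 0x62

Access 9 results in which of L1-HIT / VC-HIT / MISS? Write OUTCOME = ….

#0 0x37→b13/s1 MISS; vc=[]
#1 0x63→b24/s0 MISS; vc=[]
#2 0x36→b13/s1 L1-HIT; vc=[]
#3 0x67→b25/s1 MISS; vc=[13]
#4 0x35→b13/s1 VC-HIT; vc=[25]
#5 0x67→b25/s1 VC-HIT; vc=[13]
#6 0x63→b24/s0 L1-HIT; vc=[13]
#7 0x62→b24/s0 L1-HIT; vc=[13]
#8 0x35→b13/s1 VC-HIT; vc=[25]
#9 0x10→b4/s0 MISS; vc=[25,24]
#10 0x62→b24/s0 VC-HIT; vc=[25,4]

OUTCOME = MISS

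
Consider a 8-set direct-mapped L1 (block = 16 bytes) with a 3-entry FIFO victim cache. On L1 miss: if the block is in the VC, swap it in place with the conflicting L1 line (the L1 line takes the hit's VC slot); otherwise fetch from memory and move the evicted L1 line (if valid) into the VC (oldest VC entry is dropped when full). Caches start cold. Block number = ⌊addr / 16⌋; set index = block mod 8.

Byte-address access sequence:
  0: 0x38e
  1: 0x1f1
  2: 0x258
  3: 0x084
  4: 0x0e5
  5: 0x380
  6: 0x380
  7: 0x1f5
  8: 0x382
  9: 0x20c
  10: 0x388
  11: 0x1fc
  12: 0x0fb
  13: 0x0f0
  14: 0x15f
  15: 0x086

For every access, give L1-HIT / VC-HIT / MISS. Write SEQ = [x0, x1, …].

0: 0x38e (blk 56, set 0) → MISS  vc=[]
1: 0x1f1 (blk 31, set 7) → MISS  vc=[]
2: 0x258 (blk 37, set 5) → MISS  vc=[]
3: 0x84 (blk 8, set 0) → MISS  vc=[56]
4: 0xe5 (blk 14, set 6) → MISS  vc=[56]
5: 0x380 (blk 56, set 0) → VC-HIT  vc=[8]
6: 0x380 (blk 56, set 0) → L1-HIT  vc=[8]
7: 0x1f5 (blk 31, set 7) → L1-HIT  vc=[8]
8: 0x382 (blk 56, set 0) → L1-HIT  vc=[8]
9: 0x20c (blk 32, set 0) → MISS  vc=[8, 56]
10: 0x388 (blk 56, set 0) → VC-HIT  vc=[8, 32]
11: 0x1fc (blk 31, set 7) → L1-HIT  vc=[8, 32]
12: 0xfb (blk 15, set 7) → MISS  vc=[8, 32, 31]
13: 0xf0 (blk 15, set 7) → L1-HIT  vc=[8, 32, 31]
14: 0x15f (blk 21, set 5) → MISS  vc=[32, 31, 37]
15: 0x86 (blk 8, set 0) → MISS  vc=[31, 37, 56]

SEQ = [MISS, MISS, MISS, MISS, MISS, VC-HIT, L1-HIT, L1-HIT, L1-HIT, MISS, VC-HIT, L1-HIT, MISS, L1-HIT, MISS, MISS]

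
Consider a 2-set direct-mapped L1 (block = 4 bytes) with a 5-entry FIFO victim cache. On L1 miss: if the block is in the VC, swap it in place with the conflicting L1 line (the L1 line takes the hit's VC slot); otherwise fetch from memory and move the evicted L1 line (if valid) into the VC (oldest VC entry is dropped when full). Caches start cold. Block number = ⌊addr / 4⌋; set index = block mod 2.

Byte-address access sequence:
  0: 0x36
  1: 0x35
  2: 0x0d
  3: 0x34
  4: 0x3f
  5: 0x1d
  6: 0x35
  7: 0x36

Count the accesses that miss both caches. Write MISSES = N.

MISSES = 4

#0 0x36→b13/s1 MISS; vc=[]
#1 0x35→b13/s1 L1-HIT; vc=[]
#2 0xd→b3/s1 MISS; vc=[13]
#3 0x34→b13/s1 VC-HIT; vc=[3]
#4 0x3f→b15/s1 MISS; vc=[3,13]
#5 0x1d→b7/s1 MISS; vc=[3,13,15]
#6 0x35→b13/s1 VC-HIT; vc=[3,7,15]
#7 0x36→b13/s1 L1-HIT; vc=[3,7,15]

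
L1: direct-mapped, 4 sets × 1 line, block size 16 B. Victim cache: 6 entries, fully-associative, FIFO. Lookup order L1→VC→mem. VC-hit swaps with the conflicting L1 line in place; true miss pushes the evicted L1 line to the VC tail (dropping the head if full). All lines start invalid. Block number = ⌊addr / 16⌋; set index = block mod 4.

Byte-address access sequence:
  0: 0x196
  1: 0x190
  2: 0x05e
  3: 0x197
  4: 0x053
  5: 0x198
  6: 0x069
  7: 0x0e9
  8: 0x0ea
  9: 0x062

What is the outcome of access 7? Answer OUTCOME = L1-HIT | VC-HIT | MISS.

  [0] addr=0x196 blk=25 s=1: MISS | VC []
  [1] addr=0x190 blk=25 s=1: L1-HIT | VC []
  [2] addr=0x5e blk=5 s=1: MISS | VC [25]
  [3] addr=0x197 blk=25 s=1: VC-HIT | VC [5]
  [4] addr=0x53 blk=5 s=1: VC-HIT | VC [25]
  [5] addr=0x198 blk=25 s=1: VC-HIT | VC [5]
  [6] addr=0x69 blk=6 s=2: MISS | VC [5]
  [7] addr=0xe9 blk=14 s=2: MISS | VC [5, 6]
  [8] addr=0xea blk=14 s=2: L1-HIT | VC [5, 6]
  [9] addr=0x62 blk=6 s=2: VC-HIT | VC [5, 14]

OUTCOME = MISS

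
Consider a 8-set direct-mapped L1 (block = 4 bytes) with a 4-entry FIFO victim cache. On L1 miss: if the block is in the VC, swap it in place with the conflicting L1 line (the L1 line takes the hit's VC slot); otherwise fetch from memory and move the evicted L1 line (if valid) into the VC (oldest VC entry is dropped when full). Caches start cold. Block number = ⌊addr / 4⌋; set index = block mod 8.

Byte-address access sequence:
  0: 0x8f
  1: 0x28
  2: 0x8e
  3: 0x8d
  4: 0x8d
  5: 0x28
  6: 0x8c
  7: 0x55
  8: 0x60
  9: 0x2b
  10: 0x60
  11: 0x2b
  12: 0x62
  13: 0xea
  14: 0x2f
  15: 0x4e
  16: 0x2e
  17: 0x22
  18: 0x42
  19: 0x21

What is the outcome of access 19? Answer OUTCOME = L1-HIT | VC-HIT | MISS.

OUTCOME = VC-HIT

  [0] addr=0x8f blk=35 s=3: MISS | VC []
  [1] addr=0x28 blk=10 s=2: MISS | VC []
  [2] addr=0x8e blk=35 s=3: L1-HIT | VC []
  [3] addr=0x8d blk=35 s=3: L1-HIT | VC []
  [4] addr=0x8d blk=35 s=3: L1-HIT | VC []
  [5] addr=0x28 blk=10 s=2: L1-HIT | VC []
  [6] addr=0x8c blk=35 s=3: L1-HIT | VC []
  [7] addr=0x55 blk=21 s=5: MISS | VC []
  [8] addr=0x60 blk=24 s=0: MISS | VC []
  [9] addr=0x2b blk=10 s=2: L1-HIT | VC []
  [10] addr=0x60 blk=24 s=0: L1-HIT | VC []
  [11] addr=0x2b blk=10 s=2: L1-HIT | VC []
  [12] addr=0x62 blk=24 s=0: L1-HIT | VC []
  [13] addr=0xea blk=58 s=2: MISS | VC [10]
  [14] addr=0x2f blk=11 s=3: MISS | VC [10, 35]
  [15] addr=0x4e blk=19 s=3: MISS | VC [10, 35, 11]
  [16] addr=0x2e blk=11 s=3: VC-HIT | VC [10, 35, 19]
  [17] addr=0x22 blk=8 s=0: MISS | VC [10, 35, 19, 24]
  [18] addr=0x42 blk=16 s=0: MISS | VC [35, 19, 24, 8]
  [19] addr=0x21 blk=8 s=0: VC-HIT | VC [35, 19, 24, 16]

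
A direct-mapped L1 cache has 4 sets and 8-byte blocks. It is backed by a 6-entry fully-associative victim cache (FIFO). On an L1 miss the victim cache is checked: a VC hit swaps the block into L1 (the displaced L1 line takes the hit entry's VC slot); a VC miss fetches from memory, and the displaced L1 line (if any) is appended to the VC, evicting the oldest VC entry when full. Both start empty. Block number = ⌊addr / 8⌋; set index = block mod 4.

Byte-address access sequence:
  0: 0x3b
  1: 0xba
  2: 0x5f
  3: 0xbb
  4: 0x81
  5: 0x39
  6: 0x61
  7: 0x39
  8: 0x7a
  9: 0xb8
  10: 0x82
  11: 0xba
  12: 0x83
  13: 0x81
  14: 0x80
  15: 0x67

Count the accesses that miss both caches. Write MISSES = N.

#0 0x3b→b7/s3 MISS; vc=[]
#1 0xba→b23/s3 MISS; vc=[7]
#2 0x5f→b11/s3 MISS; vc=[7,23]
#3 0xbb→b23/s3 VC-HIT; vc=[7,11]
#4 0x81→b16/s0 MISS; vc=[7,11]
#5 0x39→b7/s3 VC-HIT; vc=[23,11]
#6 0x61→b12/s0 MISS; vc=[23,11,16]
#7 0x39→b7/s3 L1-HIT; vc=[23,11,16]
#8 0x7a→b15/s3 MISS; vc=[23,11,16,7]
#9 0xb8→b23/s3 VC-HIT; vc=[15,11,16,7]
#10 0x82→b16/s0 VC-HIT; vc=[15,11,12,7]
#11 0xba→b23/s3 L1-HIT; vc=[15,11,12,7]
#12 0x83→b16/s0 L1-HIT; vc=[15,11,12,7]
#13 0x81→b16/s0 L1-HIT; vc=[15,11,12,7]
#14 0x80→b16/s0 L1-HIT; vc=[15,11,12,7]
#15 0x67→b12/s0 VC-HIT; vc=[15,11,16,7]

MISSES = 6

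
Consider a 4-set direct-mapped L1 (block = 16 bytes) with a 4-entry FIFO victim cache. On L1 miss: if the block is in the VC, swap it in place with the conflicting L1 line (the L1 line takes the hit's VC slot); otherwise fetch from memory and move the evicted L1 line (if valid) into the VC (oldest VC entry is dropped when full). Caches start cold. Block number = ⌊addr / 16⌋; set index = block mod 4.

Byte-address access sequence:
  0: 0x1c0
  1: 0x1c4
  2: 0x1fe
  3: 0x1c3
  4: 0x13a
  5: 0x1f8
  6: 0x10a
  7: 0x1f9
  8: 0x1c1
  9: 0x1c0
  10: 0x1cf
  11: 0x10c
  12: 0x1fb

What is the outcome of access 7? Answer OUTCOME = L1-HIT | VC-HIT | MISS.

  [0] addr=0x1c0 blk=28 s=0: MISS | VC []
  [1] addr=0x1c4 blk=28 s=0: L1-HIT | VC []
  [2] addr=0x1fe blk=31 s=3: MISS | VC []
  [3] addr=0x1c3 blk=28 s=0: L1-HIT | VC []
  [4] addr=0x13a blk=19 s=3: MISS | VC [31]
  [5] addr=0x1f8 blk=31 s=3: VC-HIT | VC [19]
  [6] addr=0x10a blk=16 s=0: MISS | VC [19, 28]
  [7] addr=0x1f9 blk=31 s=3: L1-HIT | VC [19, 28]
  [8] addr=0x1c1 blk=28 s=0: VC-HIT | VC [19, 16]
  [9] addr=0x1c0 blk=28 s=0: L1-HIT | VC [19, 16]
  [10] addr=0x1cf blk=28 s=0: L1-HIT | VC [19, 16]
  [11] addr=0x10c blk=16 s=0: VC-HIT | VC [19, 28]
  [12] addr=0x1fb blk=31 s=3: L1-HIT | VC [19, 28]

OUTCOME = L1-HIT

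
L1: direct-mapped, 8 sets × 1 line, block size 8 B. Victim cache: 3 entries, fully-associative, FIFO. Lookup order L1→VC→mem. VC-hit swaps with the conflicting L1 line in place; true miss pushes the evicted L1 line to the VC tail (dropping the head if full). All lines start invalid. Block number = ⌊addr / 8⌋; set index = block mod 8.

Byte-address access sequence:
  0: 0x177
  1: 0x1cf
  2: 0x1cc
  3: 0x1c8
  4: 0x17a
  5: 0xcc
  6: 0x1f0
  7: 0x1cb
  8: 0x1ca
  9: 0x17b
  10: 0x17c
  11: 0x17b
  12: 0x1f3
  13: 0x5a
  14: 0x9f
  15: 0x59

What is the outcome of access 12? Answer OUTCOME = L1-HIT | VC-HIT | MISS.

OUTCOME = L1-HIT

0: 0x177 (blk 46, set 6) → MISS  vc=[]
1: 0x1cf (blk 57, set 1) → MISS  vc=[]
2: 0x1cc (blk 57, set 1) → L1-HIT  vc=[]
3: 0x1c8 (blk 57, set 1) → L1-HIT  vc=[]
4: 0x17a (blk 47, set 7) → MISS  vc=[]
5: 0xcc (blk 25, set 1) → MISS  vc=[57]
6: 0x1f0 (blk 62, set 6) → MISS  vc=[57, 46]
7: 0x1cb (blk 57, set 1) → VC-HIT  vc=[25, 46]
8: 0x1ca (blk 57, set 1) → L1-HIT  vc=[25, 46]
9: 0x17b (blk 47, set 7) → L1-HIT  vc=[25, 46]
10: 0x17c (blk 47, set 7) → L1-HIT  vc=[25, 46]
11: 0x17b (blk 47, set 7) → L1-HIT  vc=[25, 46]
12: 0x1f3 (blk 62, set 6) → L1-HIT  vc=[25, 46]
13: 0x5a (blk 11, set 3) → MISS  vc=[25, 46]
14: 0x9f (blk 19, set 3) → MISS  vc=[25, 46, 11]
15: 0x59 (blk 11, set 3) → VC-HIT  vc=[25, 46, 19]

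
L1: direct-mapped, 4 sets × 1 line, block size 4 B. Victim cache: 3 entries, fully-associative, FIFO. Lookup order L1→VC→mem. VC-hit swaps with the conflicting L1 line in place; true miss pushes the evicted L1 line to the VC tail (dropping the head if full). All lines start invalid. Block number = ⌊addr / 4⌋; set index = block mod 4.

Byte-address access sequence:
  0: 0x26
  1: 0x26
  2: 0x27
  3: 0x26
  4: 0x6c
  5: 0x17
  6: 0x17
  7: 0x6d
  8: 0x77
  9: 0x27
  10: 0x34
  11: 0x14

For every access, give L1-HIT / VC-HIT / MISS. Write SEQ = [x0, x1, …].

SEQ = [MISS, L1-HIT, L1-HIT, L1-HIT, MISS, MISS, L1-HIT, L1-HIT, MISS, VC-HIT, MISS, VC-HIT]

#0 0x26→b9/s1 MISS; vc=[]
#1 0x26→b9/s1 L1-HIT; vc=[]
#2 0x27→b9/s1 L1-HIT; vc=[]
#3 0x26→b9/s1 L1-HIT; vc=[]
#4 0x6c→b27/s3 MISS; vc=[]
#5 0x17→b5/s1 MISS; vc=[9]
#6 0x17→b5/s1 L1-HIT; vc=[9]
#7 0x6d→b27/s3 L1-HIT; vc=[9]
#8 0x77→b29/s1 MISS; vc=[9,5]
#9 0x27→b9/s1 VC-HIT; vc=[29,5]
#10 0x34→b13/s1 MISS; vc=[29,5,9]
#11 0x14→b5/s1 VC-HIT; vc=[29,13,9]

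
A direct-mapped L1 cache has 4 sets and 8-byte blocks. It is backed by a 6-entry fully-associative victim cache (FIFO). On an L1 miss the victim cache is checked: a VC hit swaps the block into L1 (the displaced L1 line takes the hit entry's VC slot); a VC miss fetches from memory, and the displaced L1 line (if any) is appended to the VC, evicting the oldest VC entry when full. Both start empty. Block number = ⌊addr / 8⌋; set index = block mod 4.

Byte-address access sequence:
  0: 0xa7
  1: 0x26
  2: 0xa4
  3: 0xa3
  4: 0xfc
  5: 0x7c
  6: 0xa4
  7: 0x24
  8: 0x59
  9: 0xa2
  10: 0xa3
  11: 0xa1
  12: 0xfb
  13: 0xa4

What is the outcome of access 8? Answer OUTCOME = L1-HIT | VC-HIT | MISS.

0: 0xa7 (blk 20, set 0) → MISS  vc=[]
1: 0x26 (blk 4, set 0) → MISS  vc=[20]
2: 0xa4 (blk 20, set 0) → VC-HIT  vc=[4]
3: 0xa3 (blk 20, set 0) → L1-HIT  vc=[4]
4: 0xfc (blk 31, set 3) → MISS  vc=[4]
5: 0x7c (blk 15, set 3) → MISS  vc=[4, 31]
6: 0xa4 (blk 20, set 0) → L1-HIT  vc=[4, 31]
7: 0x24 (blk 4, set 0) → VC-HIT  vc=[20, 31]
8: 0x59 (blk 11, set 3) → MISS  vc=[20, 31, 15]
9: 0xa2 (blk 20, set 0) → VC-HIT  vc=[4, 31, 15]
10: 0xa3 (blk 20, set 0) → L1-HIT  vc=[4, 31, 15]
11: 0xa1 (blk 20, set 0) → L1-HIT  vc=[4, 31, 15]
12: 0xfb (blk 31, set 3) → VC-HIT  vc=[4, 11, 15]
13: 0xa4 (blk 20, set 0) → L1-HIT  vc=[4, 11, 15]

OUTCOME = MISS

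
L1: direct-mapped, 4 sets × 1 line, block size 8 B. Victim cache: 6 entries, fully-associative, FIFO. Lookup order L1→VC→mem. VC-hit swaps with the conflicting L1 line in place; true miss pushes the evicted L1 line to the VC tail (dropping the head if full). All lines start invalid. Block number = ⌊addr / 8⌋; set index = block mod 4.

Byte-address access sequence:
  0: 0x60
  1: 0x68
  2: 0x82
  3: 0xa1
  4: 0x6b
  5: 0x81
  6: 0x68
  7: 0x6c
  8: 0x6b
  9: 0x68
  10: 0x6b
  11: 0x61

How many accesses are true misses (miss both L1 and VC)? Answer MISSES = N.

  [0] addr=0x60 blk=12 s=0: MISS | VC []
  [1] addr=0x68 blk=13 s=1: MISS | VC []
  [2] addr=0x82 blk=16 s=0: MISS | VC [12]
  [3] addr=0xa1 blk=20 s=0: MISS | VC [12, 16]
  [4] addr=0x6b blk=13 s=1: L1-HIT | VC [12, 16]
  [5] addr=0x81 blk=16 s=0: VC-HIT | VC [12, 20]
  [6] addr=0x68 blk=13 s=1: L1-HIT | VC [12, 20]
  [7] addr=0x6c blk=13 s=1: L1-HIT | VC [12, 20]
  [8] addr=0x6b blk=13 s=1: L1-HIT | VC [12, 20]
  [9] addr=0x68 blk=13 s=1: L1-HIT | VC [12, 20]
  [10] addr=0x6b blk=13 s=1: L1-HIT | VC [12, 20]
  [11] addr=0x61 blk=12 s=0: VC-HIT | VC [16, 20]

MISSES = 4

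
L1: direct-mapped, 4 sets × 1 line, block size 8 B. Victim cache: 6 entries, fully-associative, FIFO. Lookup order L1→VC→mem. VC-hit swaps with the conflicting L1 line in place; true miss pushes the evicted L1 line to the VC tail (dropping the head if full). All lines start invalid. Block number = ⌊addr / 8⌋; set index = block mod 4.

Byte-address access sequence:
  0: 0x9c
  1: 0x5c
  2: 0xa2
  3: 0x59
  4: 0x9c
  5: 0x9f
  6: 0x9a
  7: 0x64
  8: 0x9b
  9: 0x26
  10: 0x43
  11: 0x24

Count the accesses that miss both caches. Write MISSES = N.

MISSES = 6

#0 0x9c→b19/s3 MISS; vc=[]
#1 0x5c→b11/s3 MISS; vc=[19]
#2 0xa2→b20/s0 MISS; vc=[19]
#3 0x59→b11/s3 L1-HIT; vc=[19]
#4 0x9c→b19/s3 VC-HIT; vc=[11]
#5 0x9f→b19/s3 L1-HIT; vc=[11]
#6 0x9a→b19/s3 L1-HIT; vc=[11]
#7 0x64→b12/s0 MISS; vc=[11,20]
#8 0x9b→b19/s3 L1-HIT; vc=[11,20]
#9 0x26→b4/s0 MISS; vc=[11,20,12]
#10 0x43→b8/s0 MISS; vc=[11,20,12,4]
#11 0x24→b4/s0 VC-HIT; vc=[11,20,12,8]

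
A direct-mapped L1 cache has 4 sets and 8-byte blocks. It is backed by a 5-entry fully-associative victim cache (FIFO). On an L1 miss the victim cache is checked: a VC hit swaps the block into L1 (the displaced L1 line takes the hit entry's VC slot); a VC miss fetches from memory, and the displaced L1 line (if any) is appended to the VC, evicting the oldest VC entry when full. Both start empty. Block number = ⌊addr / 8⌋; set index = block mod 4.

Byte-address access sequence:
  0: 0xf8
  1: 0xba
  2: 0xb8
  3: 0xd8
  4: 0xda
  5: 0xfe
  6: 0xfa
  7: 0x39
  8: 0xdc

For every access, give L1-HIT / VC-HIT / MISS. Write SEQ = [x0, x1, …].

  [0] addr=0xf8 blk=31 s=3: MISS | VC []
  [1] addr=0xba blk=23 s=3: MISS | VC [31]
  [2] addr=0xb8 blk=23 s=3: L1-HIT | VC [31]
  [3] addr=0xd8 blk=27 s=3: MISS | VC [31, 23]
  [4] addr=0xda blk=27 s=3: L1-HIT | VC [31, 23]
  [5] addr=0xfe blk=31 s=3: VC-HIT | VC [27, 23]
  [6] addr=0xfa blk=31 s=3: L1-HIT | VC [27, 23]
  [7] addr=0x39 blk=7 s=3: MISS | VC [27, 23, 31]
  [8] addr=0xdc blk=27 s=3: VC-HIT | VC [7, 23, 31]

SEQ = [MISS, MISS, L1-HIT, MISS, L1-HIT, VC-HIT, L1-HIT, MISS, VC-HIT]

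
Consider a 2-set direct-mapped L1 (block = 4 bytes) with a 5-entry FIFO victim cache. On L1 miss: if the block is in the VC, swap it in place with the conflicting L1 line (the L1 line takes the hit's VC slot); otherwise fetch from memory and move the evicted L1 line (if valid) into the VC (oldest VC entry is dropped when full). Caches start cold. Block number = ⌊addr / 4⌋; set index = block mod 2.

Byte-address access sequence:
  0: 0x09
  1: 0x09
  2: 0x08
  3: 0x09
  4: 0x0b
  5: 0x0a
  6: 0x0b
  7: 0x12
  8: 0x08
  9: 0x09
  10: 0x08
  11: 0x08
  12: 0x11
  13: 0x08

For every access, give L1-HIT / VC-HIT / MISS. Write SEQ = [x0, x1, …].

SEQ = [MISS, L1-HIT, L1-HIT, L1-HIT, L1-HIT, L1-HIT, L1-HIT, MISS, VC-HIT, L1-HIT, L1-HIT, L1-HIT, VC-HIT, VC-HIT]

  [0] addr=0x9 blk=2 s=0: MISS | VC []
  [1] addr=0x9 blk=2 s=0: L1-HIT | VC []
  [2] addr=0x8 blk=2 s=0: L1-HIT | VC []
  [3] addr=0x9 blk=2 s=0: L1-HIT | VC []
  [4] addr=0xb blk=2 s=0: L1-HIT | VC []
  [5] addr=0xa blk=2 s=0: L1-HIT | VC []
  [6] addr=0xb blk=2 s=0: L1-HIT | VC []
  [7] addr=0x12 blk=4 s=0: MISS | VC [2]
  [8] addr=0x8 blk=2 s=0: VC-HIT | VC [4]
  [9] addr=0x9 blk=2 s=0: L1-HIT | VC [4]
  [10] addr=0x8 blk=2 s=0: L1-HIT | VC [4]
  [11] addr=0x8 blk=2 s=0: L1-HIT | VC [4]
  [12] addr=0x11 blk=4 s=0: VC-HIT | VC [2]
  [13] addr=0x8 blk=2 s=0: VC-HIT | VC [4]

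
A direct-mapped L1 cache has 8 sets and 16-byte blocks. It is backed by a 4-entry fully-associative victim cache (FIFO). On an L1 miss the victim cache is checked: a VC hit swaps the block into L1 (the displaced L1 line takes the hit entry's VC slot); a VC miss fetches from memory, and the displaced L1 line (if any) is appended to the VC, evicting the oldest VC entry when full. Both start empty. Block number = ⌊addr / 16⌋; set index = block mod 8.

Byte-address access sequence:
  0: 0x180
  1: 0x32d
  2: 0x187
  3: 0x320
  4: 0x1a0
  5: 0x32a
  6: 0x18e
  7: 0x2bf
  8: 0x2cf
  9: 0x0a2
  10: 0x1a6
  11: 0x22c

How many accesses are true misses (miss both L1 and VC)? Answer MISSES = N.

MISSES = 7

0: 0x180 (blk 24, set 0) → MISS  vc=[]
1: 0x32d (blk 50, set 2) → MISS  vc=[]
2: 0x187 (blk 24, set 0) → L1-HIT  vc=[]
3: 0x320 (blk 50, set 2) → L1-HIT  vc=[]
4: 0x1a0 (blk 26, set 2) → MISS  vc=[50]
5: 0x32a (blk 50, set 2) → VC-HIT  vc=[26]
6: 0x18e (blk 24, set 0) → L1-HIT  vc=[26]
7: 0x2bf (blk 43, set 3) → MISS  vc=[26]
8: 0x2cf (blk 44, set 4) → MISS  vc=[26]
9: 0xa2 (blk 10, set 2) → MISS  vc=[26, 50]
10: 0x1a6 (blk 26, set 2) → VC-HIT  vc=[10, 50]
11: 0x22c (blk 34, set 2) → MISS  vc=[10, 50, 26]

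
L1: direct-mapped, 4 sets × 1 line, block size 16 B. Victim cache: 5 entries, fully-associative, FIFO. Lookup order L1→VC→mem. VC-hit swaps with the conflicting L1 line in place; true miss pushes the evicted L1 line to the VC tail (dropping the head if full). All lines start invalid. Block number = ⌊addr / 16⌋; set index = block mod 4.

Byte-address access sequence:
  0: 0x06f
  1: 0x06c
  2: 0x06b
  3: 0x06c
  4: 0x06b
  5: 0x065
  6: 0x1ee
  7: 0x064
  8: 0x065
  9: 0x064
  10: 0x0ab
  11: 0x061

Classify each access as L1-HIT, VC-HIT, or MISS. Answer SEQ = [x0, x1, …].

SEQ = [MISS, L1-HIT, L1-HIT, L1-HIT, L1-HIT, L1-HIT, MISS, VC-HIT, L1-HIT, L1-HIT, MISS, VC-HIT]

#0 0x6f→b6/s2 MISS; vc=[]
#1 0x6c→b6/s2 L1-HIT; vc=[]
#2 0x6b→b6/s2 L1-HIT; vc=[]
#3 0x6c→b6/s2 L1-HIT; vc=[]
#4 0x6b→b6/s2 L1-HIT; vc=[]
#5 0x65→b6/s2 L1-HIT; vc=[]
#6 0x1ee→b30/s2 MISS; vc=[6]
#7 0x64→b6/s2 VC-HIT; vc=[30]
#8 0x65→b6/s2 L1-HIT; vc=[30]
#9 0x64→b6/s2 L1-HIT; vc=[30]
#10 0xab→b10/s2 MISS; vc=[30,6]
#11 0x61→b6/s2 VC-HIT; vc=[30,10]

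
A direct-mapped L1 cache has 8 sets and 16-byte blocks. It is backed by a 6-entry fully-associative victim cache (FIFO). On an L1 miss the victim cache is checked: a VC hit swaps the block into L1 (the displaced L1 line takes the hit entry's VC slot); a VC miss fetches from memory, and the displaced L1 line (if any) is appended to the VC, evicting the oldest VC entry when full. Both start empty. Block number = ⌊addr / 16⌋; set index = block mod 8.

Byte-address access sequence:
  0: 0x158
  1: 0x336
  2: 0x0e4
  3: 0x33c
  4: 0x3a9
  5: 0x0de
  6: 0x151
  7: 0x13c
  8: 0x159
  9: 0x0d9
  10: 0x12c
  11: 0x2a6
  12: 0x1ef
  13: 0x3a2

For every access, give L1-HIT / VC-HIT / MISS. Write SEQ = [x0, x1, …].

SEQ = [MISS, MISS, MISS, L1-HIT, MISS, MISS, VC-HIT, MISS, L1-HIT, VC-HIT, MISS, MISS, MISS, VC-HIT]

#0 0x158→b21/s5 MISS; vc=[]
#1 0x336→b51/s3 MISS; vc=[]
#2 0xe4→b14/s6 MISS; vc=[]
#3 0x33c→b51/s3 L1-HIT; vc=[]
#4 0x3a9→b58/s2 MISS; vc=[]
#5 0xde→b13/s5 MISS; vc=[21]
#6 0x151→b21/s5 VC-HIT; vc=[13]
#7 0x13c→b19/s3 MISS; vc=[13,51]
#8 0x159→b21/s5 L1-HIT; vc=[13,51]
#9 0xd9→b13/s5 VC-HIT; vc=[21,51]
#10 0x12c→b18/s2 MISS; vc=[21,51,58]
#11 0x2a6→b42/s2 MISS; vc=[21,51,58,18]
#12 0x1ef→b30/s6 MISS; vc=[21,51,58,18,14]
#13 0x3a2→b58/s2 VC-HIT; vc=[21,51,42,18,14]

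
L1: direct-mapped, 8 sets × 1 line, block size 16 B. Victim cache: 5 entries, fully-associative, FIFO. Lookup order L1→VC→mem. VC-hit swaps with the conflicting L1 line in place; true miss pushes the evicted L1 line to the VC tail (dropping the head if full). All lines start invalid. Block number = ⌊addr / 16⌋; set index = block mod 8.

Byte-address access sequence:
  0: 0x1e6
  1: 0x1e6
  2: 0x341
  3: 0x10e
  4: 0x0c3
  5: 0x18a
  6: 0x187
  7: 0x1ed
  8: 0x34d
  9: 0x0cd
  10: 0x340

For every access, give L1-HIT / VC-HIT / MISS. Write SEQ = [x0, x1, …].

SEQ = [MISS, L1-HIT, MISS, MISS, MISS, MISS, L1-HIT, L1-HIT, VC-HIT, VC-HIT, VC-HIT]

0: 0x1e6 (blk 30, set 6) → MISS  vc=[]
1: 0x1e6 (blk 30, set 6) → L1-HIT  vc=[]
2: 0x341 (blk 52, set 4) → MISS  vc=[]
3: 0x10e (blk 16, set 0) → MISS  vc=[]
4: 0xc3 (blk 12, set 4) → MISS  vc=[52]
5: 0x18a (blk 24, set 0) → MISS  vc=[52, 16]
6: 0x187 (blk 24, set 0) → L1-HIT  vc=[52, 16]
7: 0x1ed (blk 30, set 6) → L1-HIT  vc=[52, 16]
8: 0x34d (blk 52, set 4) → VC-HIT  vc=[12, 16]
9: 0xcd (blk 12, set 4) → VC-HIT  vc=[52, 16]
10: 0x340 (blk 52, set 4) → VC-HIT  vc=[12, 16]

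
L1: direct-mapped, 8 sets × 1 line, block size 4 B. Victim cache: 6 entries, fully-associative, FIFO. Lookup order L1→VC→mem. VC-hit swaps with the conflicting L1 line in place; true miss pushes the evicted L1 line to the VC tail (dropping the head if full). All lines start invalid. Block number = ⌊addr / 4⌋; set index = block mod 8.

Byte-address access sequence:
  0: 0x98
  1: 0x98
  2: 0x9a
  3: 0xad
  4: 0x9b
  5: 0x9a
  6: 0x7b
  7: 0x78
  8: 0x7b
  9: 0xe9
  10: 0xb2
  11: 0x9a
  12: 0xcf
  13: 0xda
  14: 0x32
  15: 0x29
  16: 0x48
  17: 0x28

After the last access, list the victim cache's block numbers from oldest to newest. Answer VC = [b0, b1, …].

VC = [30, 43, 38, 44, 58, 18]

  [0] addr=0x98 blk=38 s=6: MISS | VC []
  [1] addr=0x98 blk=38 s=6: L1-HIT | VC []
  [2] addr=0x9a blk=38 s=6: L1-HIT | VC []
  [3] addr=0xad blk=43 s=3: MISS | VC []
  [4] addr=0x9b blk=38 s=6: L1-HIT | VC []
  [5] addr=0x9a blk=38 s=6: L1-HIT | VC []
  [6] addr=0x7b blk=30 s=6: MISS | VC [38]
  [7] addr=0x78 blk=30 s=6: L1-HIT | VC [38]
  [8] addr=0x7b blk=30 s=6: L1-HIT | VC [38]
  [9] addr=0xe9 blk=58 s=2: MISS | VC [38]
  [10] addr=0xb2 blk=44 s=4: MISS | VC [38]
  [11] addr=0x9a blk=38 s=6: VC-HIT | VC [30]
  [12] addr=0xcf blk=51 s=3: MISS | VC [30, 43]
  [13] addr=0xda blk=54 s=6: MISS | VC [30, 43, 38]
  [14] addr=0x32 blk=12 s=4: MISS | VC [30, 43, 38, 44]
  [15] addr=0x29 blk=10 s=2: MISS | VC [30, 43, 38, 44, 58]
  [16] addr=0x48 blk=18 s=2: MISS | VC [30, 43, 38, 44, 58, 10]
  [17] addr=0x28 blk=10 s=2: VC-HIT | VC [30, 43, 38, 44, 58, 18]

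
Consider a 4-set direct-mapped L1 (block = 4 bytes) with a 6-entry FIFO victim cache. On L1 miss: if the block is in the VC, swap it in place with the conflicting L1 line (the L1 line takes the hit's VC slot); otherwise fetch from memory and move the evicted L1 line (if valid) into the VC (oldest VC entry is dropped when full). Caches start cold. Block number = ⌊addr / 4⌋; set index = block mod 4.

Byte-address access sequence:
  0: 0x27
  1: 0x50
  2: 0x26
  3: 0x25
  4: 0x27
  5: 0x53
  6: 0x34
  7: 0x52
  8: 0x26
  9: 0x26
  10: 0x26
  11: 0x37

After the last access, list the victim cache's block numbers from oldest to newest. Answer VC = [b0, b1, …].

VC = [9]

#0 0x27→b9/s1 MISS; vc=[]
#1 0x50→b20/s0 MISS; vc=[]
#2 0x26→b9/s1 L1-HIT; vc=[]
#3 0x25→b9/s1 L1-HIT; vc=[]
#4 0x27→b9/s1 L1-HIT; vc=[]
#5 0x53→b20/s0 L1-HIT; vc=[]
#6 0x34→b13/s1 MISS; vc=[9]
#7 0x52→b20/s0 L1-HIT; vc=[9]
#8 0x26→b9/s1 VC-HIT; vc=[13]
#9 0x26→b9/s1 L1-HIT; vc=[13]
#10 0x26→b9/s1 L1-HIT; vc=[13]
#11 0x37→b13/s1 VC-HIT; vc=[9]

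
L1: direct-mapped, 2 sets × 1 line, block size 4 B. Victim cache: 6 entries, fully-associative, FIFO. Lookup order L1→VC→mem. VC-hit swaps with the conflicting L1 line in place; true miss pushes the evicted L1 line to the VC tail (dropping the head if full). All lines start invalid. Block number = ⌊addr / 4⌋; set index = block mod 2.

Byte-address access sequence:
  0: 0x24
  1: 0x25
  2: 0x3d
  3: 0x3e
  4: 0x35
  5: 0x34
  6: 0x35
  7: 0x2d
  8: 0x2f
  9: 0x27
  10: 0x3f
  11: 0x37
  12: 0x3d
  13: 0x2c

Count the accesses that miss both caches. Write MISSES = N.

  [0] addr=0x24 blk=9 s=1: MISS | VC []
  [1] addr=0x25 blk=9 s=1: L1-HIT | VC []
  [2] addr=0x3d blk=15 s=1: MISS | VC [9]
  [3] addr=0x3e blk=15 s=1: L1-HIT | VC [9]
  [4] addr=0x35 blk=13 s=1: MISS | VC [9, 15]
  [5] addr=0x34 blk=13 s=1: L1-HIT | VC [9, 15]
  [6] addr=0x35 blk=13 s=1: L1-HIT | VC [9, 15]
  [7] addr=0x2d blk=11 s=1: MISS | VC [9, 15, 13]
  [8] addr=0x2f blk=11 s=1: L1-HIT | VC [9, 15, 13]
  [9] addr=0x27 blk=9 s=1: VC-HIT | VC [11, 15, 13]
  [10] addr=0x3f blk=15 s=1: VC-HIT | VC [11, 9, 13]
  [11] addr=0x37 blk=13 s=1: VC-HIT | VC [11, 9, 15]
  [12] addr=0x3d blk=15 s=1: VC-HIT | VC [11, 9, 13]
  [13] addr=0x2c blk=11 s=1: VC-HIT | VC [15, 9, 13]

MISSES = 4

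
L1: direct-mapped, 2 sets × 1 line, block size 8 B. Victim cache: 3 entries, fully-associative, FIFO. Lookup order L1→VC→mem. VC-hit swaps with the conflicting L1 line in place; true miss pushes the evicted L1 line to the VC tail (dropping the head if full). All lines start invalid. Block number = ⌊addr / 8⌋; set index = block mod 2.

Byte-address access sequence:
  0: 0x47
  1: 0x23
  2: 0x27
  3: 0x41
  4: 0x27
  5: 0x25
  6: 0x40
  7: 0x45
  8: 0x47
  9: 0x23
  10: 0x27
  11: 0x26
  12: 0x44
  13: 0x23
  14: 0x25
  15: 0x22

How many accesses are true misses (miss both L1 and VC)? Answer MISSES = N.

  [0] addr=0x47 blk=8 s=0: MISS | VC []
  [1] addr=0x23 blk=4 s=0: MISS | VC [8]
  [2] addr=0x27 blk=4 s=0: L1-HIT | VC [8]
  [3] addr=0x41 blk=8 s=0: VC-HIT | VC [4]
  [4] addr=0x27 blk=4 s=0: VC-HIT | VC [8]
  [5] addr=0x25 blk=4 s=0: L1-HIT | VC [8]
  [6] addr=0x40 blk=8 s=0: VC-HIT | VC [4]
  [7] addr=0x45 blk=8 s=0: L1-HIT | VC [4]
  [8] addr=0x47 blk=8 s=0: L1-HIT | VC [4]
  [9] addr=0x23 blk=4 s=0: VC-HIT | VC [8]
  [10] addr=0x27 blk=4 s=0: L1-HIT | VC [8]
  [11] addr=0x26 blk=4 s=0: L1-HIT | VC [8]
  [12] addr=0x44 blk=8 s=0: VC-HIT | VC [4]
  [13] addr=0x23 blk=4 s=0: VC-HIT | VC [8]
  [14] addr=0x25 blk=4 s=0: L1-HIT | VC [8]
  [15] addr=0x22 blk=4 s=0: L1-HIT | VC [8]

MISSES = 2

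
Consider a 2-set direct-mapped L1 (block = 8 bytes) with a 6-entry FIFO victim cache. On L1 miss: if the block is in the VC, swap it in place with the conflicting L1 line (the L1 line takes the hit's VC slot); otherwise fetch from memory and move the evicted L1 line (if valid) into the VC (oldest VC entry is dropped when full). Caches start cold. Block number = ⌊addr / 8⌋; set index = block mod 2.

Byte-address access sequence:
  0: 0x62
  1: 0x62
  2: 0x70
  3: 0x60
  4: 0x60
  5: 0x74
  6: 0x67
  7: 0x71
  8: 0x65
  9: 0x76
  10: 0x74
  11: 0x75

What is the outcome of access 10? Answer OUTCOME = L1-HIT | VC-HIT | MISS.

OUTCOME = L1-HIT

0: 0x62 (blk 12, set 0) → MISS  vc=[]
1: 0x62 (blk 12, set 0) → L1-HIT  vc=[]
2: 0x70 (blk 14, set 0) → MISS  vc=[12]
3: 0x60 (blk 12, set 0) → VC-HIT  vc=[14]
4: 0x60 (blk 12, set 0) → L1-HIT  vc=[14]
5: 0x74 (blk 14, set 0) → VC-HIT  vc=[12]
6: 0x67 (blk 12, set 0) → VC-HIT  vc=[14]
7: 0x71 (blk 14, set 0) → VC-HIT  vc=[12]
8: 0x65 (blk 12, set 0) → VC-HIT  vc=[14]
9: 0x76 (blk 14, set 0) → VC-HIT  vc=[12]
10: 0x74 (blk 14, set 0) → L1-HIT  vc=[12]
11: 0x75 (blk 14, set 0) → L1-HIT  vc=[12]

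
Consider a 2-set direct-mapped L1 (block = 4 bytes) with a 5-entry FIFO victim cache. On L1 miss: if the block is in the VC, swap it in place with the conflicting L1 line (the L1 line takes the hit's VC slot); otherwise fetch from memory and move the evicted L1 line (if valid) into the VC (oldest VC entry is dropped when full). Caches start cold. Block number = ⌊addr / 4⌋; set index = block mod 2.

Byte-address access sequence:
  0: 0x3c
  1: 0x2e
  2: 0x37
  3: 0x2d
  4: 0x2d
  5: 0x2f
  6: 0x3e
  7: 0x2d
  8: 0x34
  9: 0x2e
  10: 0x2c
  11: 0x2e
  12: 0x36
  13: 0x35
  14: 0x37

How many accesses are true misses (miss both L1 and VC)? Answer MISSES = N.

MISSES = 3

0: 0x3c (blk 15, set 1) → MISS  vc=[]
1: 0x2e (blk 11, set 1) → MISS  vc=[15]
2: 0x37 (blk 13, set 1) → MISS  vc=[15, 11]
3: 0x2d (blk 11, set 1) → VC-HIT  vc=[15, 13]
4: 0x2d (blk 11, set 1) → L1-HIT  vc=[15, 13]
5: 0x2f (blk 11, set 1) → L1-HIT  vc=[15, 13]
6: 0x3e (blk 15, set 1) → VC-HIT  vc=[11, 13]
7: 0x2d (blk 11, set 1) → VC-HIT  vc=[15, 13]
8: 0x34 (blk 13, set 1) → VC-HIT  vc=[15, 11]
9: 0x2e (blk 11, set 1) → VC-HIT  vc=[15, 13]
10: 0x2c (blk 11, set 1) → L1-HIT  vc=[15, 13]
11: 0x2e (blk 11, set 1) → L1-HIT  vc=[15, 13]
12: 0x36 (blk 13, set 1) → VC-HIT  vc=[15, 11]
13: 0x35 (blk 13, set 1) → L1-HIT  vc=[15, 11]
14: 0x37 (blk 13, set 1) → L1-HIT  vc=[15, 11]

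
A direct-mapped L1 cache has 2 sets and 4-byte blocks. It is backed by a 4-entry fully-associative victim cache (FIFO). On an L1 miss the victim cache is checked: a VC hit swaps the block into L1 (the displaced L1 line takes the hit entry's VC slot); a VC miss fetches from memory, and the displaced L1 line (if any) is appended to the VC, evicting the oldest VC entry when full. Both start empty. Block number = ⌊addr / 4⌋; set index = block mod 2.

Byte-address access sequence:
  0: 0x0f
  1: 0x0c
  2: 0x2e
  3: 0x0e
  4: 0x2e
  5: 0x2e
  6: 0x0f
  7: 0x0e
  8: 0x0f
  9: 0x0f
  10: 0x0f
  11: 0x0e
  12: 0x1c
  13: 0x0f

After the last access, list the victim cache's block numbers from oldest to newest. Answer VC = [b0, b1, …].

0: 0xf (blk 3, set 1) → MISS  vc=[]
1: 0xc (blk 3, set 1) → L1-HIT  vc=[]
2: 0x2e (blk 11, set 1) → MISS  vc=[3]
3: 0xe (blk 3, set 1) → VC-HIT  vc=[11]
4: 0x2e (blk 11, set 1) → VC-HIT  vc=[3]
5: 0x2e (blk 11, set 1) → L1-HIT  vc=[3]
6: 0xf (blk 3, set 1) → VC-HIT  vc=[11]
7: 0xe (blk 3, set 1) → L1-HIT  vc=[11]
8: 0xf (blk 3, set 1) → L1-HIT  vc=[11]
9: 0xf (blk 3, set 1) → L1-HIT  vc=[11]
10: 0xf (blk 3, set 1) → L1-HIT  vc=[11]
11: 0xe (blk 3, set 1) → L1-HIT  vc=[11]
12: 0x1c (blk 7, set 1) → MISS  vc=[11, 3]
13: 0xf (blk 3, set 1) → VC-HIT  vc=[11, 7]

VC = [11, 7]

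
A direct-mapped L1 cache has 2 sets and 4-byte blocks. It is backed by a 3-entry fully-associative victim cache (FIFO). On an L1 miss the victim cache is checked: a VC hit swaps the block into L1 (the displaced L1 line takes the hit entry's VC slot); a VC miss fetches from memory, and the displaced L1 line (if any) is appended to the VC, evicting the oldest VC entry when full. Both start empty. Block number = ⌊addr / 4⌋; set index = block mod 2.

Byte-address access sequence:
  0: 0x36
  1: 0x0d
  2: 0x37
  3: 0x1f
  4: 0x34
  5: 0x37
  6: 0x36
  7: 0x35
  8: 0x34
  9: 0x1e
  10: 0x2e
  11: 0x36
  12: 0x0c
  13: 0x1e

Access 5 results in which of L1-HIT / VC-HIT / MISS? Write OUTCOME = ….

OUTCOME = L1-HIT

0: 0x36 (blk 13, set 1) → MISS  vc=[]
1: 0xd (blk 3, set 1) → MISS  vc=[13]
2: 0x37 (blk 13, set 1) → VC-HIT  vc=[3]
3: 0x1f (blk 7, set 1) → MISS  vc=[3, 13]
4: 0x34 (blk 13, set 1) → VC-HIT  vc=[3, 7]
5: 0x37 (blk 13, set 1) → L1-HIT  vc=[3, 7]
6: 0x36 (blk 13, set 1) → L1-HIT  vc=[3, 7]
7: 0x35 (blk 13, set 1) → L1-HIT  vc=[3, 7]
8: 0x34 (blk 13, set 1) → L1-HIT  vc=[3, 7]
9: 0x1e (blk 7, set 1) → VC-HIT  vc=[3, 13]
10: 0x2e (blk 11, set 1) → MISS  vc=[3, 13, 7]
11: 0x36 (blk 13, set 1) → VC-HIT  vc=[3, 11, 7]
12: 0xc (blk 3, set 1) → VC-HIT  vc=[13, 11, 7]
13: 0x1e (blk 7, set 1) → VC-HIT  vc=[13, 11, 3]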